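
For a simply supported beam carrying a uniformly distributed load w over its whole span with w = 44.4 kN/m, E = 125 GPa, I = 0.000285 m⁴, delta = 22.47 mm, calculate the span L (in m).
Model: a simply supported beam carrying a uniformly distributed load w over its whole span, so delta = (5·w·L^4) / (384·E·I).
Solve for L: L = ((384·delta·E·I) / (5·w))^(1/4).
Convert to SI units:
  w = 44.4 kN/m = 44400 N/m
  E = 125 GPa = 1.25 × 10¹¹ Pa
  delta = 22.47 mm = 0.02247 m
Substitute:
  L = ((384 × 0.02247 × (1.25 × 10¹¹) × 0.000285) / (5 × 44400))^(1/4)
  L = 6.1 m
Final answer: L = 6.1 m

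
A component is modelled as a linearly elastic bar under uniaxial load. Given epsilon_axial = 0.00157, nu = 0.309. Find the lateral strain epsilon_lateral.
Model: a linearly elastic bar under uniaxial load, so epsilon_lateral = -nu·epsilon_axial.
Substitute:
  epsilon_lateral = -(0.309 × 0.00157)
  epsilon_lateral = -0.0004851
Final answer: epsilon_lateral = -0.0004851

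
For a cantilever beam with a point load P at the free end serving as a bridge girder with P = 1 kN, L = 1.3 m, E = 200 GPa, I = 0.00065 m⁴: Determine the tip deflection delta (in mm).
Model: a cantilever beam with a point load P at the free end, so delta = (P·L^3) / (3·E·I).
Convert to SI units:
  P = 1 kN = 1000 N
  E = 200 GPa = 2 × 10¹¹ Pa
Substitute:
  delta = (1000 × 1.3^3) / (3 × (2 × 10¹¹) × 0.00065)
  delta = 5.633 × 10⁻⁶ m
Convert: delta = 5.633 × 10⁻⁶ m = 0.005633 mm
Final answer: delta = 0.005633 mm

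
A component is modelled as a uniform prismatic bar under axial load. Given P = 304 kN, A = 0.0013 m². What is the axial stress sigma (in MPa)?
Model: a uniform prismatic bar under axial load, so sigma = P / A.
Convert to SI units:
  P = 304 kN = 304000 N
Substitute:
  sigma = 304000 / 0.0013
  sigma = 2.338 × 10⁸ Pa
Convert: sigma = 2.338 × 10⁸ Pa = 233.8 MPa
Final answer: sigma = 233.8 MPa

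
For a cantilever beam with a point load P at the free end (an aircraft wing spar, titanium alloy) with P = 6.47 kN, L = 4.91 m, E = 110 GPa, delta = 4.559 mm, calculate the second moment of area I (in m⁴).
Model: a cantilever beam with a point load P at the free end, so delta = (P·L^3) / (3·E·I).
Solve for I: I = (P·L^3) / (3·delta·E).
Convert to SI units:
  P = 6.47 kN = 6470 N
  E = 110 GPa = 1.1 × 10¹¹ Pa
  delta = 4.559 mm = 0.004559 m
Substitute:
  I = (6470 × 4.91^3) / (3 × 0.004559 × (1.1 × 10¹¹))
  I = 0.0005091 m⁴
Final answer: I = 0.0005091 m⁴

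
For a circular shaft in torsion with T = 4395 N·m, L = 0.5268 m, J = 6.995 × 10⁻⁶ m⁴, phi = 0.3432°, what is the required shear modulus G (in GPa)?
Model: a circular shaft in torsion, so phi = (T·L) / (G·J).
Solve for G: G = (T·L) / (phi·J).
Convert to SI units:
  phi = 0.3432° = 0.00599 rad
Substitute:
  G = (4395 × 0.5268) / (0.00599 × (6.995 × 10⁻⁶))
  G = 5.526 × 10¹⁰ Pa
Convert: G = 5.526 × 10¹⁰ Pa = 55.26 GPa
Final answer: G = 55.26 GPa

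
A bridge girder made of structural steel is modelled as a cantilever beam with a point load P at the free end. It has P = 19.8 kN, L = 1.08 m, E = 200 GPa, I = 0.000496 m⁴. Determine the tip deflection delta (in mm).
Model: a cantilever beam with a point load P at the free end, so delta = (P·L^3) / (3·E·I).
Convert to SI units:
  P = 19.8 kN = 19800 N
  E = 200 GPa = 2 × 10¹¹ Pa
Substitute:
  delta = (19800 × 1.08^3) / (3 × (2 × 10¹¹) × 0.000496)
  delta = 8.381 × 10⁻⁵ m
Convert: delta = 8.381 × 10⁻⁵ m = 0.08381 mm
Final answer: delta = 0.08381 mm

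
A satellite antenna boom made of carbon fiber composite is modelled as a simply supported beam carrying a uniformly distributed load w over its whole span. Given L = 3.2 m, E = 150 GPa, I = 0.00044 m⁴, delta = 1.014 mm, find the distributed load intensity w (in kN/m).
Model: a simply supported beam carrying a uniformly distributed load w over its whole span, so delta = (5·w·L^4) / (384·E·I).
Solve for w: w = (384·delta·E·I) / (5·L^4).
Convert to SI units:
  E = 150 GPa = 1.5 × 10¹¹ Pa
  delta = 1.014 mm = 0.001014 m
Substitute:
  w = (384 × 0.001014 × (1.5 × 10¹¹) × 0.00044) / (5 × 3.2^4)
  w = 49020 N/m
Convert: w = 49020 N/m = 49.02 kN/m
Final answer: w = 49.02 kN/m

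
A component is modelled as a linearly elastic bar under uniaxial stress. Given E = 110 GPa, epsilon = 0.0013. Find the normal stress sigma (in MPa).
Model: a linearly elastic bar under uniaxial stress, so sigma = E·epsilon.
Convert to SI units:
  E = 110 GPa = 1.1 × 10¹¹ Pa
Substitute:
  sigma = (1.1 × 10¹¹) × 0.0013
  sigma = 1.43 × 10⁸ Pa
Convert: sigma = 1.43 × 10⁸ Pa = 143 MPa
Final answer: sigma = 143 MPa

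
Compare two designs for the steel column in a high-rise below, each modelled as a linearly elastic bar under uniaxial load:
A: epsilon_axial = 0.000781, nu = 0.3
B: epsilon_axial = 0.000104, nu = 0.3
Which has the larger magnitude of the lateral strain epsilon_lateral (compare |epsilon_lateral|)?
Model: a linearly elastic bar under uniaxial load, so epsilon_lateral = -nu·epsilon_axial (SI units).
  A: epsilon_lateral = -(0.3 × 0.000781) = -0.0002343
  B: epsilon_lateral = -(0.3 × 0.000104) = -3.12 × 10⁻⁵
|epsilon_lateral|: A = 0.0002343, B = 3.12 × 10⁻⁵, so A is larger in magnitude.
Final answer: A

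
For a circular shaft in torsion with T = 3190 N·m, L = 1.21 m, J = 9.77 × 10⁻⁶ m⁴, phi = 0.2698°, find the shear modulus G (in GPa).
Model: a circular shaft in torsion, so phi = (T·L) / (G·J).
Solve for G: G = (T·L) / (phi·J).
Convert to SI units:
  phi = 0.2698° = 0.004709 rad
Substitute:
  G = (3190 × 1.21) / (0.004709 × (9.77 × 10⁻⁶))
  G = 8.39 × 10¹⁰ Pa
Convert: G = 8.39 × 10¹⁰ Pa = 83.9 GPa
Final answer: G = 83.9 GPa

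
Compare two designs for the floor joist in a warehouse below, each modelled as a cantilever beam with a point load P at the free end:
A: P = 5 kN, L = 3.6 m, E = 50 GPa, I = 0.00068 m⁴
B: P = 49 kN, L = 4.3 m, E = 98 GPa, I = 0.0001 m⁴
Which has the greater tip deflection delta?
Model: a cantilever beam with a point load P at the free end, so delta = (P·L^3) / (3·E·I) (SI units).
  A: delta = (5000 × 3.6^3) / (3 × (5 × 10¹⁰) × 0.00068) = 0.002287 m = 2.287 mm
  B: delta = (49000 × 4.3^3) / (3 × (9.8 × 10¹⁰) × 0.0001) = 0.1325 m = 132.5 mm
132.5 mm > 2.287 mm, so B is larger.
Final answer: B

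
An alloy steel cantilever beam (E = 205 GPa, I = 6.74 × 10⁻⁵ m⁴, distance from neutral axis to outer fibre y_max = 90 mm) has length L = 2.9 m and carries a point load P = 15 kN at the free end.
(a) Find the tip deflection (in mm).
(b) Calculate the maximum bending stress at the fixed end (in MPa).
(a) Tip deflection of a cantilever with an end point load: δ = P·L^3 / (3·E·I). Convert P = 15 kN = 15000 N, E = 205 GPa = 2.05 × 10¹¹ Pa.
  δ = (15000 × 2.9^3) / (3 × (2.05 × 10¹¹) × (6.74 × 10⁻⁵)) = 0.008826 m = 8.826 mm
(b) Maximum bending moment at the fixed end: M = P·L = 15000 × 2.9 = 43500 N·m. Convert y_max = 90 mm = 0.09 m.
  σ = M·y_max / I = (43500 × 0.09) / (6.74 × 10⁻⁵) = 5.809 × 10⁷ Pa = 58.09 MPa
Final answer: (a) δ = 8.826 mm, (b) σ = 58.09 MPa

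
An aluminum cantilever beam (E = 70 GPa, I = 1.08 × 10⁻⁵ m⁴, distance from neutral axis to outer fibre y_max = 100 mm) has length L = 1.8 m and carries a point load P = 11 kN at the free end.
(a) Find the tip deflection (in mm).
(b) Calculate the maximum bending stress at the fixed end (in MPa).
(a) Tip deflection of a cantilever with an end point load: δ = P·L^3 / (3·E·I). Convert P = 11 kN = 11000 N, E = 70 GPa = 7 × 10¹⁰ Pa.
  δ = (11000 × 1.8^3) / (3 × (7 × 10¹⁰) × (1.08 × 10⁻⁵)) = 0.02829 m = 28.29 mm
(b) Maximum bending moment at the fixed end: M = P·L = 11000 × 1.8 = 19800 N·m. Convert y_max = 100 mm = 0.1 m.
  σ = M·y_max / I = (19800 × 0.1) / (1.08 × 10⁻⁵) = 1.833 × 10⁸ Pa = 183.3 MPa
Final answer: (a) δ = 28.29 mm, (b) σ = 183.3 MPa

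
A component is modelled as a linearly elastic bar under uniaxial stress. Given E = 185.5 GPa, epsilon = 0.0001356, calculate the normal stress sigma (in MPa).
Model: a linearly elastic bar under uniaxial stress, so epsilon = sigma / E.
Solve for sigma: sigma = epsilon·E.
Convert to SI units:
  E = 185.5 GPa = 1.855 × 10¹¹ Pa
Substitute:
  sigma = 0.0001356 × (1.855 × 10¹¹)
  sigma = 2.515 × 10⁷ Pa
Convert: sigma = 2.515 × 10⁷ Pa = 25.15 MPa
Final answer: sigma = 25.15 MPa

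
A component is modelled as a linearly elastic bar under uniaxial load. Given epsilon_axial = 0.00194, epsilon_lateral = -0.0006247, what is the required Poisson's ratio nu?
Model: a linearly elastic bar under uniaxial load, so epsilon_lateral = -nu·epsilon_axial.
Solve for nu: nu = -epsilon_lateral / epsilon_axial.
Substitute:
  nu = -(-0.0006247) / 0.00194
  nu = 0.322
Final answer: nu = 0.322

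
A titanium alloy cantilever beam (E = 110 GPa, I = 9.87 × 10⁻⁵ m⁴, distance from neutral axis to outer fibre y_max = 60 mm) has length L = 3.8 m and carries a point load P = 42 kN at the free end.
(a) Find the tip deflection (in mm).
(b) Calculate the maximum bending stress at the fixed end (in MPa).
(a) Tip deflection of a cantilever with an end point load: δ = P·L^3 / (3·E·I). Convert P = 42 kN = 42000 N, E = 110 GPa = 1.1 × 10¹¹ Pa.
  δ = (42000 × 3.8^3) / (3 × (1.1 × 10¹¹) × (9.87 × 10⁻⁵)) = 0.07076 m = 70.76 mm
(b) Maximum bending moment at the fixed end: M = P·L = 42000 × 3.8 = 159600 N·m. Convert y_max = 60 mm = 0.06 m.
  σ = M·y_max / I = (159600 × 0.06) / (9.87 × 10⁻⁵) = 9.702 × 10⁷ Pa = 97.02 MPa
Final answer: (a) δ = 70.76 mm, (b) σ = 97.02 MPa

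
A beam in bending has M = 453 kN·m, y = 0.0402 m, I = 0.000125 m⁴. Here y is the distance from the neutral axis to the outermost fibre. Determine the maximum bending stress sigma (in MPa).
Model: a beam in bending, so sigma = (M·y) / I.
Convert to SI units:
  M = 453 kN·m = 453000 N·m
Substitute:
  sigma = (453000 × 0.0402) / 0.000125
  sigma = 1.457 × 10⁸ Pa
Convert: sigma = 1.457 × 10⁸ Pa = 145.7 MPa
Final answer: sigma = 145.7 MPa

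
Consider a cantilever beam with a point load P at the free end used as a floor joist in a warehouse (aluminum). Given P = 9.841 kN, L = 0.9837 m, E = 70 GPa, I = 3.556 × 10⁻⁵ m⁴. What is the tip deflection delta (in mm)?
Model: a cantilever beam with a point load P at the free end, so delta = (P·L^3) / (3·E·I).
Convert to SI units:
  P = 9.841 kN = 9841 N
  E = 70 GPa = 7 × 10¹⁰ Pa
Substitute:
  delta = (9841 × 0.9837^3) / (3 × (7 × 10¹⁰) × (3.556 × 10⁻⁵))
  delta = 0.001254 m
Convert: delta = 0.001254 m = 1.254 mm
Final answer: delta = 1.254 mm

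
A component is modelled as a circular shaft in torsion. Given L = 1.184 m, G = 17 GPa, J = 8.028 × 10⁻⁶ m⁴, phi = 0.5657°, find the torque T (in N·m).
Model: a circular shaft in torsion, so phi = (T·L) / (G·J).
Solve for T: T = (phi·G·J) / L.
Convert to SI units:
  G = 17 GPa = 1.7 × 10¹⁰ Pa
  phi = 0.5657° = 0.009873 rad
Substitute:
  T = (0.009873 × (1.7 × 10¹⁰) × (8.028 × 10⁻⁶)) / 1.184
  T = 1138 N·m
Final answer: T = 1138 N·m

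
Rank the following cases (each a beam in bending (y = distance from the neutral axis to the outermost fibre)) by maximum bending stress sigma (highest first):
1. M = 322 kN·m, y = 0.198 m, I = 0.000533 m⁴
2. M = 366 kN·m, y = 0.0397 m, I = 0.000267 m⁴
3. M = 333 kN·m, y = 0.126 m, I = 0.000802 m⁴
Model: a beam in bending (y = distance from the neutral axis to the outermost fibre), so sigma = (M·y) / I (SI units).
  Case 1: sigma = (322000 × 0.198) / 0.000533 = 1.196 × 10⁸ Pa = 119.6 MPa
  Case 2: sigma = (366000 × 0.0397) / 0.000267 = 5.442 × 10⁷ Pa = 54.42 MPa
  Case 3: sigma = (333000 × 0.126) / 0.000802 = 5.232 × 10⁷ Pa = 52.32 MPa
Ordering: 119.6 MPa (case 1) > 54.42 MPa (case 2) > 52.32 MPa (case 3)
Final answer: 1, 2, 3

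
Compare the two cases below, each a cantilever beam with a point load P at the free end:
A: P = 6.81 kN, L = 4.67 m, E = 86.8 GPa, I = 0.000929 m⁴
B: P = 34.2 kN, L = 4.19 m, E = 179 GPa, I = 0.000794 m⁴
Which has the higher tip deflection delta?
Model: a cantilever beam with a point load P at the free end, so delta = (P·L^3) / (3·E·I) (SI units).
  A: delta = (6810 × 4.67^3) / (3 × (8.68 × 10¹⁰) × 0.000929) = 0.002867 m = 2.867 mm
  B: delta = (34200 × 4.19^3) / (3 × (1.79 × 10¹¹) × 0.000794) = 0.0059 m = 5.9 mm
5.9 mm > 2.867 mm, so B is larger.
Final answer: B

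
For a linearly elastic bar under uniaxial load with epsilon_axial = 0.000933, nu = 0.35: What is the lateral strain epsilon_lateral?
Model: a linearly elastic bar under uniaxial load, so epsilon_lateral = -nu·epsilon_axial.
Substitute:
  epsilon_lateral = -(0.35 × 0.000933)
  epsilon_lateral = -0.0003265
Final answer: epsilon_lateral = -0.0003265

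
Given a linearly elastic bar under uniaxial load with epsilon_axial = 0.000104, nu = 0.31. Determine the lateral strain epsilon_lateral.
Model: a linearly elastic bar under uniaxial load, so epsilon_lateral = -nu·epsilon_axial.
Substitute:
  epsilon_lateral = -(0.31 × 0.000104)
  epsilon_lateral = -3.224 × 10⁻⁵
Final answer: epsilon_lateral = -3.224 × 10⁻⁵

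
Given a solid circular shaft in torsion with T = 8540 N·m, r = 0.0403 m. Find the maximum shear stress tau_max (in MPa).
Model: a solid circular shaft in torsion, so tau_max = (2·T) / (π·r^3).
Substitute:
  tau_max = (2 × 8540) / (π × 0.0403^3)
  tau_max = 8.307 × 10⁷ Pa
Convert: tau_max = 8.307 × 10⁷ Pa = 83.07 MPa
Final answer: tau_max = 83.07 MPa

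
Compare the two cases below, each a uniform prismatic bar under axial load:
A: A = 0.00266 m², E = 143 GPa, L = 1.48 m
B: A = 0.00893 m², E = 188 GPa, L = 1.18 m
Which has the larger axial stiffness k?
Model: a uniform prismatic bar under axial load, so k = (A·E) / L (SI units).
  A: k = (0.00266 × (1.43 × 10¹¹)) / 1.48 = 2.57 × 10⁸ N/m = 257 MN/m
  B: k = (0.00893 × (1.88 × 10¹¹)) / 1.18 = 1.423 × 10⁹ N/m = 1423 MN/m
1423 MN/m > 257 MN/m, so B is larger.
Final answer: B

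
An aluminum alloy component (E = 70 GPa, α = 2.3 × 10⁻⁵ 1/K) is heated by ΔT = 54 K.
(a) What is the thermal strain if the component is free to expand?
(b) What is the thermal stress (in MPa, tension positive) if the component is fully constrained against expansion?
(a) Free thermal strain ε_th = α·ΔT = (2.3 × 10⁻⁵) × 54 = 0.001242
(b) Fully constrained, the expansion is suppressed, so σ = -E·α·ΔT. Convert E = 70 GPa = 7 × 10¹⁰ Pa.
  σ = -(7 × 10¹⁰) × (2.3 × 10⁻⁵) × 54 = -8.694 × 10⁷ Pa = -86.94 MPa (compressive)
Final answer: (a) ε_th = 0.001242, (b) σ = -86.94 MPa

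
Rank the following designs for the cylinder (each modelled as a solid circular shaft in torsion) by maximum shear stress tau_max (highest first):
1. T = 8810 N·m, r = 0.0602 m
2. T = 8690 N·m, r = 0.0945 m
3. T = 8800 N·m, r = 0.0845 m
Model: a solid circular shaft in torsion, so tau_max = (2·T) / (π·r^3) (SI units).
  Case 1: tau_max = (2 × 8810) / (π × 0.0602^3) = 2.571 × 10⁷ Pa = 25.71 MPa
  Case 2: tau_max = (2 × 8690) / (π × 0.0945^3) = 6.555 × 10⁶ Pa = 6.555 MPa
  Case 3: tau_max = (2 × 8800) / (π × 0.0845^3) = 9.285 × 10⁶ Pa = 9.285 MPa
Ordering: 25.71 MPa (case 1) > 9.285 MPa (case 3) > 6.555 MPa (case 2)
Final answer: 1, 3, 2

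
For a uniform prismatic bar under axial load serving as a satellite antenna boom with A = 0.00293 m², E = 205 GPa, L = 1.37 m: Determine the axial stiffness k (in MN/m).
Model: a uniform prismatic bar under axial load, so k = (A·E) / L.
Convert to SI units:
  E = 205 GPa = 2.05 × 10¹¹ Pa
Substitute:
  k = (0.00293 × (2.05 × 10¹¹)) / 1.37
  k = 4.384 × 10⁸ N/m
Convert: k = 4.384 × 10⁸ N/m = 438.4 MN/m
Final answer: k = 438.4 MN/m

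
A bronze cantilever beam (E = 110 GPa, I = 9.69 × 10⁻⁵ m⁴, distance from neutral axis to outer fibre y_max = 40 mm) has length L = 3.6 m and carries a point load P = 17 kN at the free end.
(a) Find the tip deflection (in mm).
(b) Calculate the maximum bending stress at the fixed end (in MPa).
(a) Tip deflection of a cantilever with an end point load: δ = P·L^3 / (3·E·I). Convert P = 17 kN = 17000 N, E = 110 GPa = 1.1 × 10¹¹ Pa.
  δ = (17000 × 3.6^3) / (3 × (1.1 × 10¹¹) × (9.69 × 10⁻⁵)) = 0.0248 m = 24.8 mm
(b) Maximum bending moment at the fixed end: M = P·L = 17000 × 3.6 = 61200 N·m. Convert y_max = 40 mm = 0.04 m.
  σ = M·y_max / I = (61200 × 0.04) / (9.69 × 10⁻⁵) = 2.526 × 10⁷ Pa = 25.26 MPa
Final answer: (a) δ = 24.8 mm, (b) σ = 25.26 MPa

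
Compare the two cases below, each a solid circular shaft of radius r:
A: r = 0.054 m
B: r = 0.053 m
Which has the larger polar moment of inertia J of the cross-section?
Model: a solid circular shaft of radius r, so J = (π·r^4) / 2 (SI units).
  A: J = (π × 0.054^4) / 2 = 1.336 × 10⁻⁵ m⁴
  B: J = (π × 0.053^4) / 2 = 1.239 × 10⁻⁵ m⁴
1.336 × 10⁻⁵ m⁴ > 1.239 × 10⁻⁵ m⁴, so A is larger.
Final answer: A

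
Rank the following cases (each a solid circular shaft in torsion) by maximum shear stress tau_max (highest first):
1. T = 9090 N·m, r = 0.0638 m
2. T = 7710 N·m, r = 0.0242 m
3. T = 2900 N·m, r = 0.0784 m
Model: a solid circular shaft in torsion, so tau_max = (2·T) / (π·r^3) (SI units).
  Case 1: tau_max = (2 × 9090) / (π × 0.0638^3) = 2.228 × 10⁷ Pa = 22.28 MPa
  Case 2: tau_max = (2 × 7710) / (π × 0.0242^3) = 3.463 × 10⁸ Pa = 346.3 MPa
  Case 3: tau_max = (2 × 2900) / (π × 0.0784^3) = 3.831 × 10⁶ Pa = 3.831 MPa
Ordering: 346.3 MPa (case 2) > 22.28 MPa (case 1) > 3.831 MPa (case 3)
Final answer: 2, 1, 3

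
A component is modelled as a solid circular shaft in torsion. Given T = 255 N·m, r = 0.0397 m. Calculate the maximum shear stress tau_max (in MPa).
Model: a solid circular shaft in torsion, so tau_max = (2·T) / (π·r^3).
Substitute:
  tau_max = (2 × 255) / (π × 0.0397^3)
  tau_max = 2.594 × 10⁶ Pa
Convert: tau_max = 2.594 × 10⁶ Pa = 2.594 MPa
Final answer: tau_max = 2.594 MPa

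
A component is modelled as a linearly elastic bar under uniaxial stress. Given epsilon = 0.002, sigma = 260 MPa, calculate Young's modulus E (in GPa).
Model: a linearly elastic bar under uniaxial stress, so sigma = E·epsilon.
Solve for E: E = sigma / epsilon.
Convert to SI units:
  sigma = 260 MPa = 2.6 × 10⁸ Pa
Substitute:
  E = (2.6 × 10⁸) / 0.002
  E = 1.3 × 10¹¹ Pa
Convert: E = 1.3 × 10¹¹ Pa = 130 GPa
Final answer: E = 130 GPa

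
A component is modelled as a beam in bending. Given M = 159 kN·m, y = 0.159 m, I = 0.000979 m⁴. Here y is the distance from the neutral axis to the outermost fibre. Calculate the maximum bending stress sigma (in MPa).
Model: a beam in bending, so sigma = (M·y) / I.
Convert to SI units:
  M = 159 kN·m = 159000 N·m
Substitute:
  sigma = (159000 × 0.159) / 0.000979
  sigma = 2.582 × 10⁷ Pa
Convert: sigma = 2.582 × 10⁷ Pa = 25.82 MPa
Final answer: sigma = 25.82 MPa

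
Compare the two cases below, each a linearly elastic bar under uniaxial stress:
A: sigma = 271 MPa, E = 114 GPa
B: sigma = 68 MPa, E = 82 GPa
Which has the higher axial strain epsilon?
Model: a linearly elastic bar under uniaxial stress, so epsilon = sigma / E (SI units).
  A: epsilon = (2.71 × 10⁸) / (1.14 × 10¹¹) = 0.002377
  B: epsilon = (6.8 × 10⁷) / (8.2 × 10¹⁰) = 0.0008293
0.002377 > 0.0008293, so A is larger.
Final answer: A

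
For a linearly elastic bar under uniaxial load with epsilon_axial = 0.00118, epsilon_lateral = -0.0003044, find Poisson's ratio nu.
Model: a linearly elastic bar under uniaxial load, so epsilon_lateral = -nu·epsilon_axial.
Solve for nu: nu = -epsilon_lateral / epsilon_axial.
Substitute:
  nu = -(-0.0003044) / 0.00118
  nu = 0.258
Final answer: nu = 0.258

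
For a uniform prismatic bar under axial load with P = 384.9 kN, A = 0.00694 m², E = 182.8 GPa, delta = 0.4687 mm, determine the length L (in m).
Model: a uniform prismatic bar under axial load, so delta = (P·L) / (A·E).
Solve for L: L = (delta·A·E) / P.
Convert to SI units:
  P = 384.9 kN = 384900 N
  E = 182.8 GPa = 1.828 × 10¹¹ Pa
  delta = 0.4687 mm = 0.0004687 m
Substitute:
  L = (0.0004687 × 0.00694 × (1.828 × 10¹¹)) / 384900
  L = 1.545 m
Final answer: L = 1.545 m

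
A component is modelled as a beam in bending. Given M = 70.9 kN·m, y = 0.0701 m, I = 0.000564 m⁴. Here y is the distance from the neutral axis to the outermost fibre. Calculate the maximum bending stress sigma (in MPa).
Model: a beam in bending, so sigma = (M·y) / I.
Convert to SI units:
  M = 70.9 kN·m = 70900 N·m
Substitute:
  sigma = (70900 × 0.0701) / 0.000564
  sigma = 8.812 × 10⁶ Pa
Convert: sigma = 8.812 × 10⁶ Pa = 8.812 MPa
Final answer: sigma = 8.812 MPa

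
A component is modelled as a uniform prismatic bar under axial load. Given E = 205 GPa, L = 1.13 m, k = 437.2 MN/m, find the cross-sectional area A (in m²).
Model: a uniform prismatic bar under axial load, so k = (A·E) / L.
Solve for A: A = (k·L) / E.
Convert to SI units:
  E = 205 GPa = 2.05 × 10¹¹ Pa
  k = 437.2 MN/m = 4.372 × 10⁸ N/m
Substitute:
  A = ((4.372 × 10⁸) × 1.13) / (2.05 × 10¹¹)
  A = 0.00241 m²
Final answer: A = 0.00241 m²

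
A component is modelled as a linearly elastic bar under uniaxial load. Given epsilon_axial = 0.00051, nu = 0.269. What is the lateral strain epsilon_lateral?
Model: a linearly elastic bar under uniaxial load, so epsilon_lateral = -nu·epsilon_axial.
Substitute:
  epsilon_lateral = -(0.269 × 0.00051)
  epsilon_lateral = -0.0001372
Final answer: epsilon_lateral = -0.0001372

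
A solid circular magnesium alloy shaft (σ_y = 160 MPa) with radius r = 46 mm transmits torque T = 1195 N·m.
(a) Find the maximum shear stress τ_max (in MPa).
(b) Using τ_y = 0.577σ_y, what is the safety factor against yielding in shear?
(a) For a solid circular shaft, τ_max = T·r/J with J = π·r^4/2, i.e. τ_max = 2·T / (π·r^3). Convert r = 46 mm = 0.046 m.
  τ_max = (2 × 1195) / (π × 0.046^3) = 7.816 × 10⁶ Pa = 7.816 MPa
(b) τ_y = 0.577 × 160 = 92.32 MPa
  SF = τ_y/τ_max = 92.32 / 7.816 = 11.81
Final answer: (a) τ_max = 7.816 MPa, (b) SF = 11.81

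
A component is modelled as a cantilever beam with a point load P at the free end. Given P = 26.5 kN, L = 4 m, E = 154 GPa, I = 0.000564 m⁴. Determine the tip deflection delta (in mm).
Model: a cantilever beam with a point load P at the free end, so delta = (P·L^3) / (3·E·I).
Convert to SI units:
  P = 26.5 kN = 26500 N
  E = 154 GPa = 1.54 × 10¹¹ Pa
Substitute:
  delta = (26500 × 4^3) / (3 × (1.54 × 10¹¹) × 0.000564)
  delta = 0.006509 m
Convert: delta = 0.006509 m = 6.509 mm
Final answer: delta = 6.509 mm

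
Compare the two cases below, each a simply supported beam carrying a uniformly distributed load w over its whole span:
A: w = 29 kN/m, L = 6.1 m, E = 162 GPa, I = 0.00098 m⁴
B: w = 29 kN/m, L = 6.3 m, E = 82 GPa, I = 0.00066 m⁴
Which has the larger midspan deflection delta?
Model: a simply supported beam carrying a uniformly distributed load w over its whole span, so delta = (5·w·L^4) / (384·E·I) (SI units).
  A: delta = (5 × 29000 × 6.1^4) / (384 × (1.62 × 10¹¹) × 0.00098) = 0.003293 m = 3.293 mm
  B: delta = (5 × 29000 × 6.3^4) / (384 × (8.2 × 10¹⁰) × 0.00066) = 0.01099 m = 10.99 mm
10.99 mm > 3.293 mm, so B is larger.
Final answer: B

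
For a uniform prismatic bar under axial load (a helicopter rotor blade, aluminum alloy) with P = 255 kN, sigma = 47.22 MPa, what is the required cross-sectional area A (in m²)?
Model: a uniform prismatic bar under axial load, so sigma = P / A.
Solve for A: A = P / sigma.
Convert to SI units:
  P = 255 kN = 255000 N
  sigma = 47.22 MPa = 4.722 × 10⁷ Pa
Substitute:
  A = 255000 / (4.722 × 10⁷)
  A = 0.0054 m²
Final answer: A = 0.0054 m²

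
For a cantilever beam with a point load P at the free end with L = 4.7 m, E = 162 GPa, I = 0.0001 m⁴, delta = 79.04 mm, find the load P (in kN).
Model: a cantilever beam with a point load P at the free end, so delta = (P·L^3) / (3·E·I).
Solve for P: P = (3·delta·E·I) / L^3.
Convert to SI units:
  E = 162 GPa = 1.62 × 10¹¹ Pa
  delta = 79.04 mm = 0.07904 m
Substitute:
  P = (3 × 0.07904 × (1.62 × 10¹¹) × 0.0001) / 4.7^3
  P = 37000 N
Convert: P = 37000 N = 37 kN
Final answer: P = 37 kN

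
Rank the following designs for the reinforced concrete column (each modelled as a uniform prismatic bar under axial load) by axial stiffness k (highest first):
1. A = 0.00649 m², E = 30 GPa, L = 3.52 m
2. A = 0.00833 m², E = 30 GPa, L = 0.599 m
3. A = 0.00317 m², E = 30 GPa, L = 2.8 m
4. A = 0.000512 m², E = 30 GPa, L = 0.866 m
Model: a uniform prismatic bar under axial load, so k = (A·E) / L (SI units).
  Case 1: k = (0.00649 × (3 × 10¹⁰)) / 3.52 = 5.531 × 10⁷ N/m = 55.31 MN/m
  Case 2: k = (0.00833 × (3 × 10¹⁰)) / 0.599 = 4.172 × 10⁸ N/m = 417.2 MN/m
  Case 3: k = (0.00317 × (3 × 10¹⁰)) / 2.8 = 3.396 × 10⁷ N/m = 33.96 MN/m
  Case 4: k = (0.000512 × (3 × 10¹⁰)) / 0.866 = 1.774 × 10⁷ N/m = 17.74 MN/m
Ordering: 417.2 MN/m (case 2) > 55.31 MN/m (case 1) > 33.96 MN/m (case 3) > 17.74 MN/m (case 4)
Final answer: 2, 1, 3, 4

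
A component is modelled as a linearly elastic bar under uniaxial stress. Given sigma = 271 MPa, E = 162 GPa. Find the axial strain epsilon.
Model: a linearly elastic bar under uniaxial stress, so epsilon = sigma / E.
Convert to SI units:
  sigma = 271 MPa = 2.71 × 10⁸ Pa
  E = 162 GPa = 1.62 × 10¹¹ Pa
Substitute:
  epsilon = (2.71 × 10⁸) / (1.62 × 10¹¹)
  epsilon = 0.001673
Final answer: epsilon = 0.001673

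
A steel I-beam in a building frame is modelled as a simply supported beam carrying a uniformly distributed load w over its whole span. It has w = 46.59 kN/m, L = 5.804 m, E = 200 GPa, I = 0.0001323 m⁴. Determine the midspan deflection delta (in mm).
Model: a simply supported beam carrying a uniformly distributed load w over its whole span, so delta = (5·w·L^4) / (384·E·I).
Convert to SI units:
  w = 46.59 kN/m = 46590 N/m
  E = 200 GPa = 2 × 10¹¹ Pa
Substitute:
  delta = (5 × 46590 × 5.804^4) / (384 × (2 × 10¹¹) × 0.0001323)
  delta = 0.02602 m
Convert: delta = 0.02602 m = 26.02 mm
Final answer: delta = 26.02 mm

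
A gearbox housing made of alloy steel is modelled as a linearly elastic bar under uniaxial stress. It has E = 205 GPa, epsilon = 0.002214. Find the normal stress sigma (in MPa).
Model: a linearly elastic bar under uniaxial stress, so sigma = E·epsilon.
Convert to SI units:
  E = 205 GPa = 2.05 × 10¹¹ Pa
Substitute:
  sigma = (2.05 × 10¹¹) × 0.002214
  sigma = 4.539 × 10⁸ Pa
Convert: sigma = 4.539 × 10⁸ Pa = 453.9 MPa
Final answer: sigma = 453.9 MPa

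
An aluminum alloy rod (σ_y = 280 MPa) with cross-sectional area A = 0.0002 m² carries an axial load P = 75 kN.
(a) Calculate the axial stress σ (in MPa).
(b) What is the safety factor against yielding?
(a) Axial stress σ = P/A. Convert P = 75 kN = 75000 N.
  σ = 75000 / 0.0002 = 3.75 × 10⁸ Pa = 375 MPa
(b) Safety factor SF = σ_y/σ = 280 / 375 = 0.7467
Final answer: (a) σ = 375 MPa, (b) SF = 0.7467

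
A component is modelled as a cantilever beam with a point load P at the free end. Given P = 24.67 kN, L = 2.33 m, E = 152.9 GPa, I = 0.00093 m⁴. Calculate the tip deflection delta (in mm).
Model: a cantilever beam with a point load P at the free end, so delta = (P·L^3) / (3·E·I).
Convert to SI units:
  P = 24.67 kN = 24670 N
  E = 152.9 GPa = 1.529 × 10¹¹ Pa
Substitute:
  delta = (24670 × 2.33^3) / (3 × (1.529 × 10¹¹) × 0.00093)
  delta = 0.0007315 m
Convert: delta = 0.0007315 m = 0.7315 mm
Final answer: delta = 0.7315 mm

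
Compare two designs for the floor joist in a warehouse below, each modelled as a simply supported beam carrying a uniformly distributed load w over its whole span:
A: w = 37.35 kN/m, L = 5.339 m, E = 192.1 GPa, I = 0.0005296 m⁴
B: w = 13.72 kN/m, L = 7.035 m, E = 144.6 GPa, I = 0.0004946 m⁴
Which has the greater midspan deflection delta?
Model: a simply supported beam carrying a uniformly distributed load w over its whole span, so delta = (5·w·L^4) / (384·E·I) (SI units).
  A: delta = (5 × 37350 × 5.339^4) / (384 × (1.921 × 10¹¹) × 0.0005296) = 0.003884 m = 3.884 mm
  B: delta = (5 × 13720 × 7.035^4) / (384 × (1.446 × 10¹¹) × 0.0004946) = 0.006118 m = 6.118 mm
6.118 mm > 3.884 mm, so B is larger.
Final answer: B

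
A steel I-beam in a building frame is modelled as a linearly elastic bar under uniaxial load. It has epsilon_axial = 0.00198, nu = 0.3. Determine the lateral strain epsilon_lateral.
Model: a linearly elastic bar under uniaxial load, so epsilon_lateral = -nu·epsilon_axial.
Substitute:
  epsilon_lateral = -(0.3 × 0.00198)
  epsilon_lateral = -0.000594
Final answer: epsilon_lateral = -0.000594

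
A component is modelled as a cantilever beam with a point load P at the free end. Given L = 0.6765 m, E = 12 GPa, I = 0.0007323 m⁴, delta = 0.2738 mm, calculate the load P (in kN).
Model: a cantilever beam with a point load P at the free end, so delta = (P·L^3) / (3·E·I).
Solve for P: P = (3·delta·E·I) / L^3.
Convert to SI units:
  E = 12 GPa = 1.2 × 10¹⁰ Pa
  delta = 0.2738 mm = 0.0002738 m
Substitute:
  P = (3 × 0.0002738 × (1.2 × 10¹⁰) × 0.0007323) / 0.6765^3
  P = 23310 N
Convert: P = 23310 N = 23.31 kN
Final answer: P = 23.31 kN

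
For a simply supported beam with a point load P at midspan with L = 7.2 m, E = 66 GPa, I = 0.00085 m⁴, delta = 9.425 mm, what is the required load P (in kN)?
Model: a simply supported beam with a point load P at midspan, so delta = (P·L^3) / (48·E·I).
Solve for P: P = (48·delta·E·I) / L^3.
Convert to SI units:
  E = 66 GPa = 6.6 × 10¹⁰ Pa
  delta = 9.425 mm = 0.009425 m
Substitute:
  P = (48 × 0.009425 × (6.6 × 10¹⁰) × 0.00085) / 7.2^3
  P = 68000 N
Convert: P = 68000 N = 68 kN
Final answer: P = 68 kN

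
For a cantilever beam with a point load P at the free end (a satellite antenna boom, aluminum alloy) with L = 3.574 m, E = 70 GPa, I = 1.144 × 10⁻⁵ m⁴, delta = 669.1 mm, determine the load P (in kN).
Model: a cantilever beam with a point load P at the free end, so delta = (P·L^3) / (3·E·I).
Solve for P: P = (3·delta·E·I) / L^3.
Convert to SI units:
  E = 70 GPa = 7 × 10¹⁰ Pa
  delta = 669.1 mm = 0.6691 m
Substitute:
  P = (3 × 0.6691 × (7 × 10¹⁰) × (1.144 × 10⁻⁵)) / 3.574^3
  P = 35210 N
Convert: P = 35210 N = 35.21 kN
Final answer: P = 35.21 kN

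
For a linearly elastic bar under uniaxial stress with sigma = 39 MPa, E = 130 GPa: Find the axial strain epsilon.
Model: a linearly elastic bar under uniaxial stress, so epsilon = sigma / E.
Convert to SI units:
  sigma = 39 MPa = 3.9 × 10⁷ Pa
  E = 130 GPa = 1.3 × 10¹¹ Pa
Substitute:
  epsilon = (3.9 × 10⁷) / (1.3 × 10¹¹)
  epsilon = 0.0003
Final answer: epsilon = 0.0003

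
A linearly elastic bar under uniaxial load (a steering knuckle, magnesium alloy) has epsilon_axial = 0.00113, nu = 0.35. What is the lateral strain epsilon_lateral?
Model: a linearly elastic bar under uniaxial load, so epsilon_lateral = -nu·epsilon_axial.
Substitute:
  epsilon_lateral = -(0.35 × 0.00113)
  epsilon_lateral = -0.0003955
Final answer: epsilon_lateral = -0.0003955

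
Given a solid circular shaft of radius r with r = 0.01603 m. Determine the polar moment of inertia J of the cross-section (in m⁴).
Model: a solid circular shaft of radius r, so J = (π·r^4) / 2.
Substitute:
  J = (π × 0.01603^4) / 2
  J = 1.037 × 10⁻⁷ m⁴
Final answer: J = 1.037 × 10⁻⁷ m⁴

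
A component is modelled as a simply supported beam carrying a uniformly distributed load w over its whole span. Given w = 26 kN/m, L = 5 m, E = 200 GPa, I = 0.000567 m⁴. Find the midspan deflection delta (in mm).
Model: a simply supported beam carrying a uniformly distributed load w over its whole span, so delta = (5·w·L^4) / (384·E·I).
Convert to SI units:
  w = 26 kN/m = 26000 N/m
  E = 200 GPa = 2 × 10¹¹ Pa
Substitute:
  delta = (5 × 26000 × 5^4) / (384 × (2 × 10¹¹) × 0.000567)
  delta = 0.001866 m
Convert: delta = 0.001866 m = 1.866 mm
Final answer: delta = 1.866 mm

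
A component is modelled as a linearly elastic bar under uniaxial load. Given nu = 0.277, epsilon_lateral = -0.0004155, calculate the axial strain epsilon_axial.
Model: a linearly elastic bar under uniaxial load, so epsilon_lateral = -nu·epsilon_axial.
Solve for epsilon_axial: epsilon_axial = -epsilon_lateral / nu.
Substitute:
  epsilon_axial = -(-0.0004155) / 0.277
  epsilon_axial = 0.0015
Final answer: epsilon_axial = 0.0015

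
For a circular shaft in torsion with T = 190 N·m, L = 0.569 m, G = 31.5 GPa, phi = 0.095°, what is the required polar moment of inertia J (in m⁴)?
Model: a circular shaft in torsion, so phi = (T·L) / (G·J).
Solve for J: J = (T·L) / (phi·G).
Convert to SI units:
  G = 31.5 GPa = 3.15 × 10¹⁰ Pa
  phi = 0.095° = 0.001658 rad
Substitute:
  J = (190 × 0.569) / (0.001658 × (3.15 × 10¹⁰))
  J = 2.07 × 10⁻⁶ m⁴
Final answer: J = 2.07 × 10⁻⁶ m⁴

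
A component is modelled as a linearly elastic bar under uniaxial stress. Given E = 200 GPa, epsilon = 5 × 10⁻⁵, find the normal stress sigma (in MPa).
Model: a linearly elastic bar under uniaxial stress, so epsilon = sigma / E.
Solve for sigma: sigma = epsilon·E.
Convert to SI units:
  E = 200 GPa = 2 × 10¹¹ Pa
Substitute:
  sigma = (5 × 10⁻⁵) × (2 × 10¹¹)
  sigma = 1 × 10⁷ Pa
Convert: sigma = 1 × 10⁷ Pa = 10 MPa
Final answer: sigma = 10 MPa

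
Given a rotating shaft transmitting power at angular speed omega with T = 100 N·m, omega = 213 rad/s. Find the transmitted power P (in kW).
Model: a rotating shaft transmitting power at angular speed omega, so P = T·omega.
Substitute:
  P = 100 × 213
  P = 21300 W
Convert: P = 21300 W = 21.3 kW
Final answer: P = 21.3 kW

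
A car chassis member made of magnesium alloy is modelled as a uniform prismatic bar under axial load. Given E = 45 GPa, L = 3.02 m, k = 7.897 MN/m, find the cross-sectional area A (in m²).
Model: a uniform prismatic bar under axial load, so k = (A·E) / L.
Solve for A: A = (k·L) / E.
Convert to SI units:
  E = 45 GPa = 4.5 × 10¹⁰ Pa
  k = 7.897 MN/m = 7.897 × 10⁶ N/m
Substitute:
  A = ((7.897 × 10⁶) × 3.02) / (4.5 × 10¹⁰)
  A = 0.00053 m²
Final answer: A = 0.00053 m²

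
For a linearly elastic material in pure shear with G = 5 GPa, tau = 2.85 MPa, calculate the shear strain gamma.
Model: a linearly elastic material in pure shear, so tau = G·gamma.
Solve for gamma: gamma = tau / G.
Convert to SI units:
  G = 5 GPa = 5 × 10⁹ Pa
  tau = 2.85 MPa = 2.85 × 10⁶ Pa
Substitute:
  gamma = (2.85 × 10⁶) / (5 × 10⁹)
  gamma = 0.00057
Final answer: gamma = 0.00057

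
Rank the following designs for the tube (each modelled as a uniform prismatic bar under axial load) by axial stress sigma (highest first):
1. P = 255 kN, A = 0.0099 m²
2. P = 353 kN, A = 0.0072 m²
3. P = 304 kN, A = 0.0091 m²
Model: a uniform prismatic bar under axial load, so sigma = P / A (SI units).
  Case 1: sigma = 255000 / 0.0099 = 2.576 × 10⁷ Pa = 25.76 MPa
  Case 2: sigma = 353000 / 0.0072 = 4.903 × 10⁷ Pa = 49.03 MPa
  Case 3: sigma = 304000 / 0.0091 = 3.341 × 10⁷ Pa = 33.41 MPa
Ordering: 49.03 MPa (case 2) > 33.41 MPa (case 3) > 25.76 MPa (case 1)
Final answer: 2, 3, 1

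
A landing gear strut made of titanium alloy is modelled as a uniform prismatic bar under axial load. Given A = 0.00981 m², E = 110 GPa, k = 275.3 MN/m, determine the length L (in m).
Model: a uniform prismatic bar under axial load, so k = (A·E) / L.
Solve for L: L = (A·E) / k.
Convert to SI units:
  E = 110 GPa = 1.1 × 10¹¹ Pa
  k = 275.3 MN/m = 2.753 × 10⁸ N/m
Substitute:
  L = (0.00981 × (1.1 × 10¹¹)) / (2.753 × 10⁸)
  L = 3.92 m
Final answer: L = 3.92 m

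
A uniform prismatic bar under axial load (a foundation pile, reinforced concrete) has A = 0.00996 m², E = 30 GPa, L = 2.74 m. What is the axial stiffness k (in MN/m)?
Model: a uniform prismatic bar under axial load, so k = (A·E) / L.
Convert to SI units:
  E = 30 GPa = 3 × 10¹⁰ Pa
Substitute:
  k = (0.00996 × (3 × 10¹⁰)) / 2.74
  k = 1.091 × 10⁸ N/m
Convert: k = 1.091 × 10⁸ N/m = 109.1 MN/m
Final answer: k = 109.1 MN/m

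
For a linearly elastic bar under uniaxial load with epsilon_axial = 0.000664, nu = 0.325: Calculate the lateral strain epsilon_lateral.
Model: a linearly elastic bar under uniaxial load, so epsilon_lateral = -nu·epsilon_axial.
Substitute:
  epsilon_lateral = -(0.325 × 0.000664)
  epsilon_lateral = -0.0002158
Final answer: epsilon_lateral = -0.0002158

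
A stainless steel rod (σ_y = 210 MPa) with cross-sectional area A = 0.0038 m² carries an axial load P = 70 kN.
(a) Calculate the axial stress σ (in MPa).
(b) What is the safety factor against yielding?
(a) Axial stress σ = P/A. Convert P = 70 kN = 70000 N.
  σ = 70000 / 0.0038 = 1.842 × 10⁷ Pa = 18.42 MPa
(b) Safety factor SF = σ_y/σ = 210 / 18.42 = 11.4
Final answer: (a) σ = 18.42 MPa, (b) SF = 11.4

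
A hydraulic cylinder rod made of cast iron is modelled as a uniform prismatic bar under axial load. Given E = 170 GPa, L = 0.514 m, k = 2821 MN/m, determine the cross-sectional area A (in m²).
Model: a uniform prismatic bar under axial load, so k = (A·E) / L.
Solve for A: A = (k·L) / E.
Convert to SI units:
  E = 170 GPa = 1.7 × 10¹¹ Pa
  k = 2821 MN/m = 2.821 × 10⁹ N/m
Substitute:
  A = ((2.821 × 10⁹) × 0.514) / (1.7 × 10¹¹)
  A = 0.008529 m²
Final answer: A = 0.008529 m²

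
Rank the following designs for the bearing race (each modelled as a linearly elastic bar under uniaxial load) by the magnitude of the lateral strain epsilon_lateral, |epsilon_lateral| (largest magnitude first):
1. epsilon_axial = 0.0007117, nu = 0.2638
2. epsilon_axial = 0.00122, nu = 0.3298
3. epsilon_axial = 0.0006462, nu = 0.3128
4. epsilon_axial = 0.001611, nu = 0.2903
Model: a linearly elastic bar under uniaxial load, so epsilon_lateral = -nu·epsilon_axial (SI units).
  Case 1: epsilon_lateral = -(0.2638 × 0.0007117) = -0.0001877
  Case 2: epsilon_lateral = -(0.3298 × 0.00122) = -0.0004024
  Case 3: epsilon_lateral = -(0.3128 × 0.0006462) = -0.0002021
  Case 4: epsilon_lateral = -(0.2903 × 0.001611) = -0.0004677
Ordering by |epsilon_lateral|: 0.0004677 (case 4) > 0.0004024 (case 2) > 0.0002021 (case 3) > 0.0001877 (case 1)
Final answer: 4, 2, 3, 1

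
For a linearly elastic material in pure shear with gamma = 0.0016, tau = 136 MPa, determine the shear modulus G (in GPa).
Model: a linearly elastic material in pure shear, so tau = G·gamma.
Solve for G: G = tau / gamma.
Convert to SI units:
  tau = 136 MPa = 1.36 × 10⁸ Pa
Substitute:
  G = (1.36 × 10⁸) / 0.0016
  G = 8.5 × 10¹⁰ Pa
Convert: G = 8.5 × 10¹⁰ Pa = 85 GPa
Final answer: G = 85 GPa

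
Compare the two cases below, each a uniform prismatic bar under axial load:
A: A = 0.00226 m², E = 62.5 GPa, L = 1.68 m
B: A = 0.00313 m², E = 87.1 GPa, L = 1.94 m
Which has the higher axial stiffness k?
Model: a uniform prismatic bar under axial load, so k = (A·E) / L (SI units).
  A: k = (0.00226 × (6.25 × 10¹⁰)) / 1.68 = 8.408 × 10⁷ N/m = 84.08 MN/m
  B: k = (0.00313 × (8.71 × 10¹⁰)) / 1.94 = 1.405 × 10⁸ N/m = 140.5 MN/m
140.5 MN/m > 84.08 MN/m, so B is larger.
Final answer: B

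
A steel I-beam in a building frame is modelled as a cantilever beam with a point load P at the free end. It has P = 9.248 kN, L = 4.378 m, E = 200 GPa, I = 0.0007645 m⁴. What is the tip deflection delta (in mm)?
Model: a cantilever beam with a point load P at the free end, so delta = (P·L^3) / (3·E·I).
Convert to SI units:
  P = 9.248 kN = 9248 N
  E = 200 GPa = 2 × 10¹¹ Pa
Substitute:
  delta = (9248 × 4.378^3) / (3 × (2 × 10¹¹) × 0.0007645)
  delta = 0.001692 m
Convert: delta = 0.001692 m = 1.692 mm
Final answer: delta = 1.692 mm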